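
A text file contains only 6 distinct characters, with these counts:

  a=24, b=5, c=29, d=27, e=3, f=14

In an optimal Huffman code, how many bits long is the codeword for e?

4

Repeatedly merge the two smallest:
e(3) + b(5) → 8
8 + f(14) → 22
22 + a(24) → 46
d(27) + c(29) → 56
46 + 56 → 102
The subtree containing e is merged 4 times, so code length = 4.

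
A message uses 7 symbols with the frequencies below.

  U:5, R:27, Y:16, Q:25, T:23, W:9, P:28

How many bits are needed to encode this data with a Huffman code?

358

Greedily combine the two least-frequent nodes:
U(5) + W(9) → 14
14 + Y(16) → 30
T(23) + Q(25) → 48
R(27) + P(28) → 55
30 + 48 → 78
55 + 78 → 133
The encoded length is the sum of every internal node's weight: 14 + 30 + 48 + 55 + 78 + 133 = 358 bits.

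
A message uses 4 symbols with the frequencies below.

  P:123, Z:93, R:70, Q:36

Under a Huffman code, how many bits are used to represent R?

Build the tree from the bottom:
Q(36) + R(70) → 106
Z(93) + 106 → 199
P(123) + 199 → 322
R sits 3 levels below the root, so its codeword is 3 bits.

3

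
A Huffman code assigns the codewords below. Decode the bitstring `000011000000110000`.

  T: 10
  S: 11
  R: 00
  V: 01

RRSRRRSRR

Read left to right; each codeword is recognised as soon as it completes (prefix code):
  00→R | 00→R | 11→S | 00→R | 00→R | 00→R | 11→S | 00→R | 00→R
Decoded message: RRSRRRSRR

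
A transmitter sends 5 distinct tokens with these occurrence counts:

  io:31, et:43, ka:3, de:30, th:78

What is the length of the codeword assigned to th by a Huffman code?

Build the tree from the bottom:
combine ka(3), de(30) → 33
combine io(31), 33 → 64
combine et(43), 64 → 107
combine th(78), 107 → 185
th is merged only at the final step, so code length = 1.

1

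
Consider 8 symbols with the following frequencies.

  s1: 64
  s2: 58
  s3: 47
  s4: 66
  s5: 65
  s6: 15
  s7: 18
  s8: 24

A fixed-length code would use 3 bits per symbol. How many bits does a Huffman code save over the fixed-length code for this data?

41

Fixed-length: 3 bits × 357 symbols = 1071 bits.
Huffman merges:
merge s6(15) and s7(18): 33
merge s8(24) and 33: 57
merge s3(47) and 57: 104
merge s2(58) and s1(64): 122
merge s5(65) and s4(66): 131
merge 104 and 122: 226
merge 131 and 226: 357
Huffman total = 33 + 57 + 104 + 122 + 131 + 226 + 357 = 1030 bits.
Saving = 1071 − 1030 = 41 bits.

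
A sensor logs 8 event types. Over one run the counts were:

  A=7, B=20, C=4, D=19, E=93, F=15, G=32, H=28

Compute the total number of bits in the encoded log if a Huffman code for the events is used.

544

Merge the two smallest weights repeatedly:
merge C(4) and A(7): 11
merge 11 and F(15): 26
merge D(19) and B(20): 39
merge 26 and H(28): 54
merge G(32) and 39: 71
merge 54 and 71: 125
merge E(93) and 125: 218
The encoded length is the sum of every internal node's weight: 11 + 26 + 39 + 54 + 71 + 125 + 218 = 544 bits.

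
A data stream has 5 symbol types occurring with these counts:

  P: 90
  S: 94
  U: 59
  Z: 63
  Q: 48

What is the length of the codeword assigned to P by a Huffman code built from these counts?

2

Repeatedly merge the two smallest:
combine Q(48), U(59) → 107
combine Z(63), P(90) → 153
combine S(94), 107 → 201
combine 153, 201 → 354
P sits 2 levels below the root, so its codeword is 2 bits.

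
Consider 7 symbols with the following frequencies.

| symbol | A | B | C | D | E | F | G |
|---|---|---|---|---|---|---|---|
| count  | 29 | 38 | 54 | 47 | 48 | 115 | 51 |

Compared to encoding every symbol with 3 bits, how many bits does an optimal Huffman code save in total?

Fixed-length: 3 bits × 382 symbols = 1146 bits.
Huffman merges:
A(29) + B(38) → 67
D(47) + E(48) → 95
G(51) + C(54) → 105
67 + 95 → 162
105 + F(115) → 220
162 + 220 → 382
Huffman total = 67 + 95 + 105 + 162 + 220 + 382 = 1031 bits.
Saving = 1146 − 1031 = 115 bits.

115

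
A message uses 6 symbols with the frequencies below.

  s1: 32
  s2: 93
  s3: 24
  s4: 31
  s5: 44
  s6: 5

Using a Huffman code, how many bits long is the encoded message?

Build the Huffman tree bottom-up:
combine s6(5), s3(24) → 29
combine 29, s4(31) → 60
combine s1(32), s5(44) → 76
combine 60, 76 → 136
combine s2(93), 136 → 229
Each symbol's bit-cost is frequency × depth; summing gives 530 bits (equivalently 29 + 60 + 76 + 136 + 229).

530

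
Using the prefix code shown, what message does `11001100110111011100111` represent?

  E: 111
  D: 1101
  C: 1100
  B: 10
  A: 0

CCDDCE

Read left to right; each codeword is recognised as soon as it completes (prefix code):
  1100→C | 1100→C | 1101→D | 1101→D | 1100→C | 111→E
Decoded message: CCDDCE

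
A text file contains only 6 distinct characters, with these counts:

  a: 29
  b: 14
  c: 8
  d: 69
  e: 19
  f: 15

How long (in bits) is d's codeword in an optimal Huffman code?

1

Huffman merges, smallest pair first:
combine c(8), b(14) → 22
combine f(15), e(19) → 34
combine 22, a(29) → 51
combine 34, 51 → 85
combine d(69), 85 → 154
d is merged only at the final step, so code length = 1.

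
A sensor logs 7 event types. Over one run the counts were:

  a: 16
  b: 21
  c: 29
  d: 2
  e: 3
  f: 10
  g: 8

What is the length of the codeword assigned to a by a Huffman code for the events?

2

Repeatedly merge the two smallest:
merge d(2) and e(3): 5
merge 5 and g(8): 13
merge f(10) and 13: 23
merge a(16) and b(21): 37
merge 23 and c(29): 52
merge 37 and 52: 89
The subtree containing a is merged 2 times, so code length = 2.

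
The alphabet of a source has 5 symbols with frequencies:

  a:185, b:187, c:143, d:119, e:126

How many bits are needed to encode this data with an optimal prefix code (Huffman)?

1765

Build the Huffman tree bottom-up:
combine d(119), e(126) → 245
combine c(143), a(185) → 328
combine b(187), 245 → 432
combine 328, 432 → 760
Each symbol's bit-cost is frequency × depth; summing gives 1765 bits (equivalently 245 + 328 + 432 + 760).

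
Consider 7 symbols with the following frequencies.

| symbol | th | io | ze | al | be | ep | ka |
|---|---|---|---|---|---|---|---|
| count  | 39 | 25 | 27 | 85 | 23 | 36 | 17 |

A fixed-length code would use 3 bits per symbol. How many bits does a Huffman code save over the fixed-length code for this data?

85

Fixed-length: 3 bits × 252 symbols = 756 bits.
Huffman merges:
merge ka(17) and be(23): 40
merge io(25) and ze(27): 52
merge ep(36) and th(39): 75
merge 40 and 52: 92
merge 75 and al(85): 160
merge 92 and 160: 252
Huffman total = 40 + 52 + 75 + 92 + 160 + 252 = 671 bits.
Saving = 756 − 671 = 85 bits.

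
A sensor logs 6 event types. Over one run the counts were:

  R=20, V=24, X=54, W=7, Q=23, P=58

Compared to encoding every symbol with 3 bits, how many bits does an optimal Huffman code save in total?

Fixed-length: 3 bits × 186 symbols = 558 bits.
Huffman merges:
W(7) + R(20) → 27
Q(23) + V(24) → 47
27 + 47 → 74
X(54) + P(58) → 112
74 + 112 → 186
Huffman total = 27 + 47 + 74 + 112 + 186 = 446 bits.
Saving = 558 − 446 = 112 bits.

112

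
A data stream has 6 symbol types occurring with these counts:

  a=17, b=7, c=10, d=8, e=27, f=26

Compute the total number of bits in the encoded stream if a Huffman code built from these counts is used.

Greedily combine the two least-frequent nodes:
combine b(7), d(8) → 15
combine c(10), 15 → 25
combine a(17), 25 → 42
combine f(26), e(27) → 53
combine 42, 53 → 95
Total encoded bits = sum of merged weights = 15 + 25 + 42 + 53 + 95 = 230.

230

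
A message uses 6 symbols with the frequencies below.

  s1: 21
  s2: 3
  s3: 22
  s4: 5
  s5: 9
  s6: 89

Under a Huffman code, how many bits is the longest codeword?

5

Merge the two lowest-weight nodes at each step:
merge s2(3) and s4(5): 8
merge 8 and s5(9): 17
merge 17 and s1(21): 38
merge s3(22) and 38: 60
merge 60 and s6(89): 149
The first pair merged (s2, s4) ends up deepest, at depth 5.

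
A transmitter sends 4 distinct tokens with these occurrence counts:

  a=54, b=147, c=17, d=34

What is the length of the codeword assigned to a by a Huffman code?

Huffman merges, smallest pair first:
combine c(17), d(34) → 51
combine 51, a(54) → 105
combine 105, b(147) → 252
a sits 2 levels below the root, so its codeword is 2 bits.

2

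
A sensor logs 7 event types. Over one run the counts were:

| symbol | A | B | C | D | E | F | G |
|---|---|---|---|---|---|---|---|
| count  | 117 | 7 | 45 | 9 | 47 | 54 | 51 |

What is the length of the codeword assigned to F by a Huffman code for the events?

Huffman merges, smallest pair first:
merge B(7) and D(9): 16
merge 16 and C(45): 61
merge E(47) and G(51): 98
merge F(54) and 61: 115
merge 98 and 115: 213
merge A(117) and 213: 330
F's leaf is at depth 3, giving a 3-bit codeword.

3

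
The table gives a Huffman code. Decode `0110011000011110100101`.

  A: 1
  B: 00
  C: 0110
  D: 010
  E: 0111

Read left to right; each codeword is recognised as soon as it completes (prefix code):
  0110→C | 0110→C | 00→B | 0111→E | 1→A | 010→D | 010→D | 1→A
Decoded message: CCBEADDA

CCBEADDA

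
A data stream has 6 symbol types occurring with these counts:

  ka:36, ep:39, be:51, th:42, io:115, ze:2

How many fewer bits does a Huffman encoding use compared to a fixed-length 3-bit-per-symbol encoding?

Fixed-length: 3 bits × 285 symbols = 855 bits.
Huffman merges:
merge ze(2) and ka(36): 38
merge 38 and ep(39): 77
merge th(42) and be(51): 93
merge 77 and 93: 170
merge io(115) and 170: 285
Huffman total = 38 + 77 + 93 + 170 + 285 = 663 bits.
Saving = 855 − 663 = 192 bits.

192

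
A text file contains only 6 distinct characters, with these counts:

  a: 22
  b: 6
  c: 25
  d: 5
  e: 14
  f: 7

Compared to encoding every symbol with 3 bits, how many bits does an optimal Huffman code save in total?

50

Fixed-length: 3 bits × 79 symbols = 237 bits.
Huffman merges:
combine d(5), b(6) → 11
combine f(7), 11 → 18
combine e(14), 18 → 32
combine a(22), c(25) → 47
combine 32, 47 → 79
Huffman total = 11 + 18 + 32 + 47 + 79 = 187 bits.
Saving = 237 − 187 = 50 bits.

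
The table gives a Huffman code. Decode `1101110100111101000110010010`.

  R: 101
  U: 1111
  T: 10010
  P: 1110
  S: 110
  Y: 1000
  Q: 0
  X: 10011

Read left to right; each codeword is recognised as soon as it completes (prefix code):
  110→S | 1110→P | 10011→X | 110→S | 1000→Y | 110→S | 0→Q | 10010→T
Decoded message: SPXSYSQT

SPXSYSQT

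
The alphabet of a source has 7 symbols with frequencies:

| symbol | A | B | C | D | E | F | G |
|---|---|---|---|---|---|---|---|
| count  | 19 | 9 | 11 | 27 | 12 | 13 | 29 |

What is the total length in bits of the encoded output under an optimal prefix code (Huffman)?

Greedily combine the two least-frequent nodes:
merge B(9) and C(11): 20
merge E(12) and F(13): 25
merge A(19) and 20: 39
merge 25 and D(27): 52
merge G(29) and 39: 68
merge 52 and 68: 120
Total encoded bits = sum of merged weights = 20 + 25 + 39 + 52 + 68 + 120 = 324.

324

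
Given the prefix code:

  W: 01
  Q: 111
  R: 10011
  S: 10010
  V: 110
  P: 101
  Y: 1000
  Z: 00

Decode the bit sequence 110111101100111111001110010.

VQPRQRS

Read left to right; each codeword is recognised as soon as it completes (prefix code):
  110→V | 111→Q | 101→P | 10011→R | 111→Q | 10011→R | 10010→S
Decoded message: VQPRQRS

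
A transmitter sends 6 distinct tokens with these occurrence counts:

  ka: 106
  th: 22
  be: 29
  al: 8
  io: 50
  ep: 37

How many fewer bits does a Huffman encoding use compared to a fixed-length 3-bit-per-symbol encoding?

182

Fixed-length: 3 bits × 252 symbols = 756 bits.
Huffman merges:
combine al(8), th(22) → 30
combine be(29), 30 → 59
combine ep(37), io(50) → 87
combine 59, 87 → 146
combine ka(106), 146 → 252
Huffman total = 30 + 59 + 87 + 146 + 252 = 574 bits.
Saving = 756 − 574 = 182 bits.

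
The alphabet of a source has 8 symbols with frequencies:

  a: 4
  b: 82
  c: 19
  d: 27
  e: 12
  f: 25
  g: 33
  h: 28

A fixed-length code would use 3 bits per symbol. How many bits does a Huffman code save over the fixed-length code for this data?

66

Fixed-length: 3 bits × 230 symbols = 690 bits.
Huffman merges:
a(4) + e(12) → 16
16 + c(19) → 35
f(25) + d(27) → 52
h(28) + g(33) → 61
35 + 52 → 87
61 + b(82) → 143
87 + 143 → 230
Huffman total = 16 + 35 + 52 + 61 + 87 + 143 + 230 = 624 bits.
Saving = 690 − 624 = 66 bits.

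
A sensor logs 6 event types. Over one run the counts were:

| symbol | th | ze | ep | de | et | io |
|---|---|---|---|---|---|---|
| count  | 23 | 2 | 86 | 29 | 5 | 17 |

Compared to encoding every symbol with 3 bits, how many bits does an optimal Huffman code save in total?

170

Fixed-length: 3 bits × 162 symbols = 486 bits.
Huffman merges:
merge ze(2) and et(5): 7
merge 7 and io(17): 24
merge th(23) and 24: 47
merge de(29) and 47: 76
merge 76 and ep(86): 162
Huffman total = 7 + 24 + 47 + 76 + 162 = 316 bits.
Saving = 486 − 316 = 170 bits.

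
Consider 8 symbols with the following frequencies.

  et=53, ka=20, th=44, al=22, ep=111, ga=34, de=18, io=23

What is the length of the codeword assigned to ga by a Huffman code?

3

Repeatedly merge the two smallest:
combine de(18), ka(20) → 38
combine al(22), io(23) → 45
combine ga(34), 38 → 72
combine th(44), 45 → 89
combine et(53), 72 → 125
combine 89, ep(111) → 200
combine 125, 200 → 325
ga's leaf is at depth 3, giving a 3-bit codeword.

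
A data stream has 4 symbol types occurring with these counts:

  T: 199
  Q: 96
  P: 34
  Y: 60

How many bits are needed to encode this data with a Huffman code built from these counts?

Greedily combine the two least-frequent nodes:
combine P(34), Y(60) → 94
combine 94, Q(96) → 190
combine 190, T(199) → 389
Total encoded bits = sum of merged weights = 94 + 190 + 389 = 673.

673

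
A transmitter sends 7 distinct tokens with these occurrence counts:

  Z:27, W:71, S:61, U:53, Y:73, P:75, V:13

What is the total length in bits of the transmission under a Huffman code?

Merge the two smallest weights repeatedly:
merge V(13) and Z(27): 40
merge 40 and U(53): 93
merge S(61) and W(71): 132
merge Y(73) and P(75): 148
merge 93 and 132: 225
merge 148 and 225: 373
The encoded length is the sum of every internal node's weight: 40 + 93 + 132 + 148 + 225 + 373 = 1011 bits.

1011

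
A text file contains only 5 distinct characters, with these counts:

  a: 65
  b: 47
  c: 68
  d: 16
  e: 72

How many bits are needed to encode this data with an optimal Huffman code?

599

Build the Huffman tree bottom-up:
combine d(16), b(47) → 63
combine 63, a(65) → 128
combine c(68), e(72) → 140
combine 128, 140 → 268
The encoded length is the sum of every internal node's weight: 63 + 128 + 140 + 268 = 599 bits.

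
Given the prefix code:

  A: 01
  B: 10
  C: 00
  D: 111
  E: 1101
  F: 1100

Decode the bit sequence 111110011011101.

Read left to right; each codeword is recognised as soon as it completes (prefix code):
  111→D | 1100→F | 1101→E | 1101→E
Decoded message: DFEE

DFEE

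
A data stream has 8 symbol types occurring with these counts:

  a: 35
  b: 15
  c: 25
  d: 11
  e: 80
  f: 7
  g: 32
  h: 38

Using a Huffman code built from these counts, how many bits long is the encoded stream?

Merge the two smallest weights repeatedly:
combine f(7), d(11) → 18
combine b(15), 18 → 33
combine c(25), g(32) → 57
combine 33, a(35) → 68
combine h(38), 57 → 95
combine 68, e(80) → 148
combine 95, 148 → 243
Each symbol's bit-cost is frequency × depth; summing gives 662 bits (equivalently 18 + 33 + 57 + 68 + 95 + 148 + 243).

662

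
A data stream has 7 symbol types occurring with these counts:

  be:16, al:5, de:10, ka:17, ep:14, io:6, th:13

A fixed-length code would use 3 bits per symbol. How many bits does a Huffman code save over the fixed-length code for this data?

Fixed-length: 3 bits × 81 symbols = 243 bits.
Huffman merges:
combine al(5), io(6) → 11
combine de(10), 11 → 21
combine th(13), ep(14) → 27
combine be(16), ka(17) → 33
combine 21, 27 → 48
combine 33, 48 → 81
Huffman total = 11 + 21 + 27 + 33 + 48 + 81 = 221 bits.
Saving = 243 − 221 = 22 bits.

22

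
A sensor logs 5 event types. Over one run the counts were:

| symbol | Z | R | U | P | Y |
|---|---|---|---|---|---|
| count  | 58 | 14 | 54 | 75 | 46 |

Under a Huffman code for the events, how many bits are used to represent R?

Huffman merges, smallest pair first:
R(14) + Y(46) → 60
U(54) + Z(58) → 112
60 + P(75) → 135
112 + 135 → 247
The subtree containing R is merged 3 times, so code length = 3.

3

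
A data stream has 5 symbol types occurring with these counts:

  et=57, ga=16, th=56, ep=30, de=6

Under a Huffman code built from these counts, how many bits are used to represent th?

2

Build the tree from the bottom:
de(6) + ga(16) → 22
22 + ep(30) → 52
52 + th(56) → 108
et(57) + 108 → 165
The subtree containing th is merged 2 times, so code length = 2.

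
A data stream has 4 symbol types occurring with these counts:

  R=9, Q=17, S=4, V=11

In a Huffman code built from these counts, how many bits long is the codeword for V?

Build the tree from the bottom:
combine S(4), R(9) → 13
combine V(11), 13 → 24
combine Q(17), 24 → 41
V's leaf is at depth 2, giving a 2-bit codeword.

2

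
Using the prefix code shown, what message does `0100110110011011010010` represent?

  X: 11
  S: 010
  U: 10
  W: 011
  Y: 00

Read left to right; each codeword is recognised as soon as it completes (prefix code):
  010→S | 011→W | 011→W | 00→Y | 11→X | 011→W | 010→S | 010→S
Decoded message: SWWYXWSS

SWWYXWSS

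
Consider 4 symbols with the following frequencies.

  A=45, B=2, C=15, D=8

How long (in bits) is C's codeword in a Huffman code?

Repeatedly merge the two smallest:
combine B(2), D(8) → 10
combine 10, C(15) → 25
combine 25, A(45) → 70
C's leaf is at depth 2, giving a 2-bit codeword.

2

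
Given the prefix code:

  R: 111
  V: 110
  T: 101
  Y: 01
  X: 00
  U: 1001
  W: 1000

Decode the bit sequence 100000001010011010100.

Read left to right; each codeword is recognised as soon as it completes (prefix code):
  1000→W | 00→X | 00→X | 101→T | 00→X | 110→V | 101→T | 00→X
Decoded message: WXXTXVTX

WXXTXVTX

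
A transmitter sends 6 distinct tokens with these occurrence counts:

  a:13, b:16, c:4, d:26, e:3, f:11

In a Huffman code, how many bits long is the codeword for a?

Build the tree from the bottom:
combine e(3), c(4) → 7
combine 7, f(11) → 18
combine a(13), b(16) → 29
combine 18, d(26) → 44
combine 29, 44 → 73
a's leaf is at depth 2, giving a 2-bit codeword.

2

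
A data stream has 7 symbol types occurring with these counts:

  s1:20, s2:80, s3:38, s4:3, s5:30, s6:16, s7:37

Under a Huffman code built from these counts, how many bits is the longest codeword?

Merge the two lowest-weight nodes at each step:
combine s4(3), s6(16) → 19
combine 19, s1(20) → 39
combine s5(30), s7(37) → 67
combine s3(38), 39 → 77
combine 67, 77 → 144
combine s2(80), 144 → 224
The first pair merged (s4, s6) ends up deepest, at depth 5.

5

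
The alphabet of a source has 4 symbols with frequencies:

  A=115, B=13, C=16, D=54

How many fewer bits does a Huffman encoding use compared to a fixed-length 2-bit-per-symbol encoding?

Fixed-length: 2 bits × 198 symbols = 396 bits.
Huffman merges:
combine B(13), C(16) → 29
combine 29, D(54) → 83
combine 83, A(115) → 198
Huffman total = 29 + 83 + 198 = 310 bits.
Saving = 396 − 310 = 86 bits.

86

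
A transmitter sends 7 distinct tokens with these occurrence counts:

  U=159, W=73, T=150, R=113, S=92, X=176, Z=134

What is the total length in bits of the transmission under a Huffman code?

2515

Greedily combine the two least-frequent nodes:
W(73) + S(92) → 165
R(113) + Z(134) → 247
T(150) + U(159) → 309
165 + X(176) → 341
247 + 309 → 556
341 + 556 → 897
Total encoded bits = sum of merged weights = 165 + 247 + 309 + 341 + 556 + 897 = 2515.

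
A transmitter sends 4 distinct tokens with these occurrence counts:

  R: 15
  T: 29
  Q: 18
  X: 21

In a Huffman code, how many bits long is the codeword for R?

Repeatedly merge the two smallest:
R(15) + Q(18) → 33
X(21) + T(29) → 50
33 + 50 → 83
R's leaf is at depth 2, giving a 2-bit codeword.

2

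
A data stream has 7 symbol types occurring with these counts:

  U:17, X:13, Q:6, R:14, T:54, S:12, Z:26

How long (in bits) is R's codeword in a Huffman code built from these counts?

Build the tree from the bottom:
combine Q(6), S(12) → 18
combine X(13), R(14) → 27
combine U(17), 18 → 35
combine Z(26), 27 → 53
combine 35, 53 → 88
combine T(54), 88 → 142
R sits 4 levels below the root, so its codeword is 4 bits.

4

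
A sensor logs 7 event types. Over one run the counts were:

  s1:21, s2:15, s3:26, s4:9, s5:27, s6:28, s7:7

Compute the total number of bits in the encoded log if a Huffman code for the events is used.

360

Merge the two smallest weights repeatedly:
merge s7(7) and s4(9): 16
merge s2(15) and 16: 31
merge s1(21) and s3(26): 47
merge s5(27) and s6(28): 55
merge 31 and 47: 78
merge 55 and 78: 133
Total encoded bits = sum of merged weights = 16 + 31 + 47 + 55 + 78 + 133 = 360.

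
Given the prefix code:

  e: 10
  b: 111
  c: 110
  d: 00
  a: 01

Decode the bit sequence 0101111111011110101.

aabbabaa

Read left to right; each codeword is recognised as soon as it completes (prefix code):
  01→a | 01→a | 111→b | 111→b | 01→a | 111→b | 01→a | 01→a
Decoded message: aabbabaa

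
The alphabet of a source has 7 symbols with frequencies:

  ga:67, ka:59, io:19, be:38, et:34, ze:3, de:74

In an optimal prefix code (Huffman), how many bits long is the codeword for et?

4

Repeatedly merge the two smallest:
combine ze(3), io(19) → 22
combine 22, et(34) → 56
combine be(38), 56 → 94
combine ka(59), ga(67) → 126
combine de(74), 94 → 168
combine 126, 168 → 294
et's leaf is at depth 4, giving a 4-bit codeword.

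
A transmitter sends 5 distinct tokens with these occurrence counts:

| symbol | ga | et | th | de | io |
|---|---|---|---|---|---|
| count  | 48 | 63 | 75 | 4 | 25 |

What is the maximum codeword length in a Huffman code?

Merge the two lowest-weight nodes at each step:
de(4) + io(25) → 29
29 + ga(48) → 77
et(63) + th(75) → 138
77 + 138 → 215
The rarest symbols sit at the bottom; the longest codeword is 3 bits.

3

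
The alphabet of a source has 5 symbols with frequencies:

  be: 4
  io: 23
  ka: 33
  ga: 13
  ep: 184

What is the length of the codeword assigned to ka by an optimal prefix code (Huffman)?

Build the tree from the bottom:
be(4) + ga(13) → 17
17 + io(23) → 40
ka(33) + 40 → 73
73 + ep(184) → 257
ka sits 2 levels below the root, so its codeword is 2 bits.

2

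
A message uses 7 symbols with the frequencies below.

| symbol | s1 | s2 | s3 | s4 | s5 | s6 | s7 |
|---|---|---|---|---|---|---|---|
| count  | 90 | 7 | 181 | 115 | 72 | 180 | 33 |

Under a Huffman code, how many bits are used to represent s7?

5

Build the tree from the bottom:
s2(7) + s7(33) → 40
40 + s5(72) → 112
s1(90) + 112 → 202
s4(115) + s6(180) → 295
s3(181) + 202 → 383
295 + 383 → 678
s7's leaf is at depth 5, giving a 5-bit codeword.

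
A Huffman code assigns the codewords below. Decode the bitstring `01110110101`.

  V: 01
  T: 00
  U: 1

Read left to right; each codeword is recognised as soon as it completes (prefix code):
  01→V | 1→U | 1→U | 01→V | 1→U | 01→V | 01→V
Decoded message: VUUVUVV

VUUVUVV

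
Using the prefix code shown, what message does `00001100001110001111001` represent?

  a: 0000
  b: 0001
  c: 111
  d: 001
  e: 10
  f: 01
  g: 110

agbgdcd

Read left to right; each codeword is recognised as soon as it completes (prefix code):
  0000→a | 110→g | 0001→b | 110→g | 001→d | 111→c | 001→d
Decoded message: agbgdcd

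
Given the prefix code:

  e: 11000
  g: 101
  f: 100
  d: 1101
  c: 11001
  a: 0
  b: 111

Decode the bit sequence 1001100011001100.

Read left to right; each codeword is recognised as soon as it completes (prefix code):
  100→f | 11000→e | 11001→c | 100→f
Decoded message: fecf

fecf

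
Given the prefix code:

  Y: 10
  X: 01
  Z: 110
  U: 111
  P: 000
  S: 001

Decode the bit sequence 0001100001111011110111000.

PZPUYUYUP

Read left to right; each codeword is recognised as soon as it completes (prefix code):
  000→P | 110→Z | 000→P | 111→U | 10→Y | 111→U | 10→Y | 111→U | 000→P
Decoded message: PZPUYUYUP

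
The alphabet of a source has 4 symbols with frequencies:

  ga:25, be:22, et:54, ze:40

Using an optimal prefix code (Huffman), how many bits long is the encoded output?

275

Greedily combine the two least-frequent nodes:
combine be(22), ga(25) → 47
combine ze(40), 47 → 87
combine et(54), 87 → 141
Total encoded bits = sum of merged weights = 47 + 87 + 141 = 275.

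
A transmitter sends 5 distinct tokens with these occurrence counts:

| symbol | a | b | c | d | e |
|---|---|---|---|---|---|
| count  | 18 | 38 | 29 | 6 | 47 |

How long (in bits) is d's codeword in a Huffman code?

Huffman merges, smallest pair first:
combine d(6), a(18) → 24
combine 24, c(29) → 53
combine b(38), e(47) → 85
combine 53, 85 → 138
The subtree containing d is merged 3 times, so code length = 3.

3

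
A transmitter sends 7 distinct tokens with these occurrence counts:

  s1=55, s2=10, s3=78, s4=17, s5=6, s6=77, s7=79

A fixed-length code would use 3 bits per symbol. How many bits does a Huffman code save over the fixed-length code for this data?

Fixed-length: 3 bits × 322 symbols = 966 bits.
Huffman merges:
merge s5(6) and s2(10): 16
merge 16 and s4(17): 33
merge 33 and s1(55): 88
merge s6(77) and s3(78): 155
merge s7(79) and 88: 167
merge 155 and 167: 322
Huffman total = 16 + 33 + 88 + 155 + 167 + 322 = 781 bits.
Saving = 966 − 781 = 185 bits.

185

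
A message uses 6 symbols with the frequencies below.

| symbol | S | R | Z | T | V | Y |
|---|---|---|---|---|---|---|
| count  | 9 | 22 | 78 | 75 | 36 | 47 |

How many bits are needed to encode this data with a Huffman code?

Greedily combine the two least-frequent nodes:
S(9) + R(22) → 31
31 + V(36) → 67
Y(47) + 67 → 114
T(75) + Z(78) → 153
114 + 153 → 267
The encoded length is the sum of every internal node's weight: 31 + 67 + 114 + 153 + 267 = 632 bits.

632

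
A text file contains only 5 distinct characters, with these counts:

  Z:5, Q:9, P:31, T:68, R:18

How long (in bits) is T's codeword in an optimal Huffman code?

Repeatedly merge the two smallest:
merge Z(5) and Q(9): 14
merge 14 and R(18): 32
merge P(31) and 32: 63
merge 63 and T(68): 131
T is merged only at the final step, so code length = 1.

1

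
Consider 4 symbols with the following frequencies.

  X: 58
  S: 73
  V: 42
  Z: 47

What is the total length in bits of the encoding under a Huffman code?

440

Merge the two smallest weights repeatedly:
merge V(42) and Z(47): 89
merge X(58) and S(73): 131
merge 89 and 131: 220
Each symbol's bit-cost is frequency × depth; summing gives 440 bits (equivalently 89 + 131 + 220).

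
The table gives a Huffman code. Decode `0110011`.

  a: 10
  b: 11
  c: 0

Read left to right; each codeword is recognised as soon as it completes (prefix code):
  0→c | 11→b | 0→c | 0→c | 11→b
Decoded message: cbccb

cbccb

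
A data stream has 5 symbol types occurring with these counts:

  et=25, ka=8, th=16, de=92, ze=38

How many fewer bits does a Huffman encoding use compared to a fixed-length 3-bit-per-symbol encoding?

Fixed-length: 3 bits × 179 symbols = 537 bits.
Huffman merges:
merge ka(8) and th(16): 24
merge 24 and et(25): 49
merge ze(38) and 49: 87
merge 87 and de(92): 179
Huffman total = 24 + 49 + 87 + 179 = 339 bits.
Saving = 537 − 339 = 198 bits.

198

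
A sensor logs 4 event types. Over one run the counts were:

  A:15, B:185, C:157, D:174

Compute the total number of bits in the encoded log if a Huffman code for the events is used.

Build the Huffman tree bottom-up:
A(15) + C(157) → 172
172 + D(174) → 346
B(185) + 346 → 531
Each symbol's bit-cost is frequency × depth; summing gives 1049 bits (equivalently 172 + 346 + 531).

1049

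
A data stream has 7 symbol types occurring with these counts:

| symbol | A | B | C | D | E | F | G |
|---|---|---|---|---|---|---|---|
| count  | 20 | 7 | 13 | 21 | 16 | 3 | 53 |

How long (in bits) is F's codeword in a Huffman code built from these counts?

Repeatedly merge the two smallest:
F(3) + B(7) → 10
10 + C(13) → 23
E(16) + A(20) → 36
D(21) + 23 → 44
36 + 44 → 80
G(53) + 80 → 133
F sits 5 levels below the root, so its codeword is 5 bits.

5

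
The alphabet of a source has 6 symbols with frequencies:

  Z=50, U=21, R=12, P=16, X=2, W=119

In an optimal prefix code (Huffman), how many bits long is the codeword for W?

Build the tree from the bottom:
X(2) + R(12) → 14
14 + P(16) → 30
U(21) + 30 → 51
Z(50) + 51 → 101
101 + W(119) → 220
W sits one level below the root: a 1-bit codeword.

1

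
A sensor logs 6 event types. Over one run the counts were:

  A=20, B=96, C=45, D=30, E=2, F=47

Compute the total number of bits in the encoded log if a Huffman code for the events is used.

Merge the two smallest weights repeatedly:
combine E(2), A(20) → 22
combine 22, D(30) → 52
combine C(45), F(47) → 92
combine 52, 92 → 144
combine B(96), 144 → 240
The encoded length is the sum of every internal node's weight: 22 + 52 + 92 + 144 + 240 = 550 bits.

550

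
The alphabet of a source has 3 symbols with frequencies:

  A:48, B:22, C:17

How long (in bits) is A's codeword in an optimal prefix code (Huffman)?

Huffman merges, smallest pair first:
merge C(17) and B(22): 39
merge 39 and A(48): 87
A is merged only at the final step, so code length = 1.

1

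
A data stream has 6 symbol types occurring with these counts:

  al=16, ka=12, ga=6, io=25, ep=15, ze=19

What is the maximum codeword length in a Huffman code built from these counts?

3

Merge the two lowest-weight nodes at each step:
ga(6) + ka(12) → 18
ep(15) + al(16) → 31
18 + ze(19) → 37
io(25) + 31 → 56
37 + 56 → 93
Maximum depth reached is 3.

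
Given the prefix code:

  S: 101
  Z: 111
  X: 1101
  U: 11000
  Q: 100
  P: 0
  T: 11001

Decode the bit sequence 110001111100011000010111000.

Read left to right; each codeword is recognised as soon as it completes (prefix code):
  11000→U | 111→Z | 11000→U | 11000→U | 0→P | 101→S | 11000→U
Decoded message: UZUUPSU

UZUUPSU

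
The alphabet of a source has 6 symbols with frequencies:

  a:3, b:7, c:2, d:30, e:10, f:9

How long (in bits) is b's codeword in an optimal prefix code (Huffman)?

Repeatedly merge the two smallest:
c(2) + a(3) → 5
5 + b(7) → 12
f(9) + e(10) → 19
12 + 19 → 31
d(30) + 31 → 61
b sits 3 levels below the root, so its codeword is 3 bits.

3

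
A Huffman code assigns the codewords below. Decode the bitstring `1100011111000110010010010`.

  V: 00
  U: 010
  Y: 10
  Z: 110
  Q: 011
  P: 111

ZVPZVZUUU

Read left to right; each codeword is recognised as soon as it completes (prefix code):
  110→Z | 00→V | 111→P | 110→Z | 00→V | 110→Z | 010→U | 010→U | 010→U
Decoded message: ZVPZVZUUU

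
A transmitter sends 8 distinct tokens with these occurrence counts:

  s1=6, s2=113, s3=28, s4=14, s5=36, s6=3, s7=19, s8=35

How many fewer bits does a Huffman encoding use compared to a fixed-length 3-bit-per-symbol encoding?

Fixed-length: 3 bits × 254 symbols = 762 bits.
Huffman merges:
combine s6(3), s1(6) → 9
combine 9, s4(14) → 23
combine s7(19), 23 → 42
combine s3(28), s8(35) → 63
combine s5(36), 42 → 78
combine 63, 78 → 141
combine s2(113), 141 → 254
Huffman total = 9 + 23 + 42 + 63 + 78 + 141 + 254 = 610 bits.
Saving = 762 − 610 = 152 bits.

152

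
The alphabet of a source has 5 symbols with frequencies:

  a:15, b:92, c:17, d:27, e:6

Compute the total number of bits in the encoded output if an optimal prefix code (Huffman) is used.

Merge the two smallest weights repeatedly:
combine e(6), a(15) → 21
combine c(17), 21 → 38
combine d(27), 38 → 65
combine 65, b(92) → 157
Each symbol's bit-cost is frequency × depth; summing gives 281 bits (equivalently 21 + 38 + 65 + 157).

281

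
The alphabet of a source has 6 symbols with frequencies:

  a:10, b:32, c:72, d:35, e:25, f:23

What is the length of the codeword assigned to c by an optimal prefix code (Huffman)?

Build the tree from the bottom:
combine a(10), f(23) → 33
combine e(25), b(32) → 57
combine 33, d(35) → 68
combine 57, 68 → 125
combine c(72), 125 → 197
c sits one level below the root: a 1-bit codeword.

1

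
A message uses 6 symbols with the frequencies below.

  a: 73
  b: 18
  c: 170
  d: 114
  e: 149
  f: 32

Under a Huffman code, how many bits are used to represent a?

Huffman merges, smallest pair first:
merge b(18) and f(32): 50
merge 50 and a(73): 123
merge d(114) and 123: 237
merge e(149) and c(170): 319
merge 237 and 319: 556
The subtree containing a is merged 3 times, so code length = 3.

3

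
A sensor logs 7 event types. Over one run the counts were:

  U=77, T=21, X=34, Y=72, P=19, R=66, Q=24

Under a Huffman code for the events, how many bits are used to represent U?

Build the tree from the bottom:
merge P(19) and T(21): 40
merge Q(24) and X(34): 58
merge 40 and 58: 98
merge R(66) and Y(72): 138
merge U(77) and 98: 175
merge 138 and 175: 313
U's leaf is at depth 2, giving a 2-bit codeword.

2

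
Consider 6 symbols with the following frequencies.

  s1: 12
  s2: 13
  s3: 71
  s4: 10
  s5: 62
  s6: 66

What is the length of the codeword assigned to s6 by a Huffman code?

Repeatedly merge the two smallest:
combine s4(10), s1(12) → 22
combine s2(13), 22 → 35
combine 35, s5(62) → 97
combine s6(66), s3(71) → 137
combine 97, 137 → 234
s6 sits 2 levels below the root, so its codeword is 2 bits.

2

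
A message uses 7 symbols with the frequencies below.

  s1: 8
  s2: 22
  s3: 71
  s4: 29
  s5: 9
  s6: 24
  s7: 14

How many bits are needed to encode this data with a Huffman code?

Merge the two smallest weights repeatedly:
combine s1(8), s5(9) → 17
combine s7(14), 17 → 31
combine s2(22), s6(24) → 46
combine s4(29), 31 → 60
combine 46, 60 → 106
combine s3(71), 106 → 177
Total encoded bits = sum of merged weights = 17 + 31 + 46 + 60 + 106 + 177 = 437.

437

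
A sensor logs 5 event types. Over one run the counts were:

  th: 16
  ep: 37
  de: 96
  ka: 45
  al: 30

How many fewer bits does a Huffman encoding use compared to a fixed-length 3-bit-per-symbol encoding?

192

Fixed-length: 3 bits × 224 symbols = 672 bits.
Huffman merges:
combine th(16), al(30) → 46
combine ep(37), ka(45) → 82
combine 46, 82 → 128
combine de(96), 128 → 224
Huffman total = 46 + 82 + 128 + 224 = 480 bits.
Saving = 672 − 480 = 192 bits.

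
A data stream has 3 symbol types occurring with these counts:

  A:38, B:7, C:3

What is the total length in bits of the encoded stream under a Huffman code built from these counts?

Build the Huffman tree bottom-up:
C(3) + B(7) → 10
10 + A(38) → 48
Total encoded bits = sum of merged weights = 10 + 48 = 58.

58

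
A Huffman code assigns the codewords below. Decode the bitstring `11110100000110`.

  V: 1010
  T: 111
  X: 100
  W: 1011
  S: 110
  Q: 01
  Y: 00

TVYYS

Read left to right; each codeword is recognised as soon as it completes (prefix code):
  111→T | 1010→V | 00→Y | 00→Y | 110→S
Decoded message: TVYYS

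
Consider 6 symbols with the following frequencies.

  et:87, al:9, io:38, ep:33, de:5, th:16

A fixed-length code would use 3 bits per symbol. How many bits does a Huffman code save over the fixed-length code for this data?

168

Fixed-length: 3 bits × 188 symbols = 564 bits.
Huffman merges:
de(5) + al(9) → 14
14 + th(16) → 30
30 + ep(33) → 63
io(38) + 63 → 101
et(87) + 101 → 188
Huffman total = 14 + 30 + 63 + 101 + 188 = 396 bits.
Saving = 564 − 396 = 168 bits.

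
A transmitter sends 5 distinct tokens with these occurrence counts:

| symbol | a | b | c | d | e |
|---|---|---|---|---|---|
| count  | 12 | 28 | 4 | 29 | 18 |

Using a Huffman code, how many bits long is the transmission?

Build the Huffman tree bottom-up:
merge c(4) and a(12): 16
merge 16 and e(18): 34
merge b(28) and d(29): 57
merge 34 and 57: 91
The encoded length is the sum of every internal node's weight: 16 + 34 + 57 + 91 = 198 bits.

198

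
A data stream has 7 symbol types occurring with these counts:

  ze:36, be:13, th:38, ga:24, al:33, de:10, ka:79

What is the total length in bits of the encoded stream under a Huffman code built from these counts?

605

Merge the two smallest weights repeatedly:
combine de(10), be(13) → 23
combine 23, ga(24) → 47
combine al(33), ze(36) → 69
combine th(38), 47 → 85
combine 69, ka(79) → 148
combine 85, 148 → 233
Total encoded bits = sum of merged weights = 23 + 47 + 69 + 85 + 148 + 233 = 605.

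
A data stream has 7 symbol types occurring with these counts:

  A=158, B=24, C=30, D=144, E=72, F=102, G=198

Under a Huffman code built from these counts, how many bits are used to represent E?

4

Repeatedly merge the two smallest:
combine B(24), C(30) → 54
combine 54, E(72) → 126
combine F(102), 126 → 228
combine D(144), A(158) → 302
combine G(198), 228 → 426
combine 302, 426 → 728
E sits 4 levels below the root, so its codeword is 4 bits.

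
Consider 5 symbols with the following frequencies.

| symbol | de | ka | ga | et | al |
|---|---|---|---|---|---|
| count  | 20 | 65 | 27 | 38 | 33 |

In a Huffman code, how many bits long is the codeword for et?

Repeatedly merge the two smallest:
de(20) + ga(27) → 47
al(33) + et(38) → 71
47 + ka(65) → 112
71 + 112 → 183
The subtree containing et is merged 2 times, so code length = 2.

2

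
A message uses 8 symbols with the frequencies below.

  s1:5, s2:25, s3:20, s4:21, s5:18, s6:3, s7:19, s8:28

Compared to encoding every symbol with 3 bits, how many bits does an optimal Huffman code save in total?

20

Fixed-length: 3 bits × 139 symbols = 417 bits.
Huffman merges:
combine s6(3), s1(5) → 8
combine 8, s5(18) → 26
combine s7(19), s3(20) → 39
combine s4(21), s2(25) → 46
combine 26, s8(28) → 54
combine 39, 46 → 85
combine 54, 85 → 139
Huffman total = 8 + 26 + 39 + 46 + 54 + 85 + 139 = 397 bits.
Saving = 417 − 397 = 20 bits.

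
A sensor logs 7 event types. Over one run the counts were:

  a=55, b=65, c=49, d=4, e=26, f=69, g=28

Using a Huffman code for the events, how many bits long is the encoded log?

Greedily combine the two least-frequent nodes:
merge d(4) and e(26): 30
merge g(28) and 30: 58
merge c(49) and a(55): 104
merge 58 and b(65): 123
merge f(69) and 104: 173
merge 123 and 173: 296
Each symbol's bit-cost is frequency × depth; summing gives 784 bits (equivalently 30 + 58 + 104 + 123 + 173 + 296).

784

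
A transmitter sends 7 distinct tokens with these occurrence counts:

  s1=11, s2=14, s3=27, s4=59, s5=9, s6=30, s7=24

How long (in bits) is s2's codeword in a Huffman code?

Repeatedly merge the two smallest:
combine s5(9), s1(11) → 20
combine s2(14), 20 → 34
combine s7(24), s3(27) → 51
combine s6(30), 34 → 64
combine 51, s4(59) → 110
combine 64, 110 → 174
s2 sits 3 levels below the root, so its codeword is 3 bits.

3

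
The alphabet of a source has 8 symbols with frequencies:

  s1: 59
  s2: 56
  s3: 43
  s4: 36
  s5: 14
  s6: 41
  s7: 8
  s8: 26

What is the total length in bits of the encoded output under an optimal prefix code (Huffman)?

Merge the two smallest weights repeatedly:
s7(8) + s5(14) → 22
22 + s8(26) → 48
s4(36) + s6(41) → 77
s3(43) + 48 → 91
s2(56) + s1(59) → 115
77 + 91 → 168
115 + 168 → 283
The encoded length is the sum of every internal node's weight: 22 + 48 + 77 + 91 + 115 + 168 + 283 = 804 bits.

804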